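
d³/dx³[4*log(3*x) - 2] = 8/x^3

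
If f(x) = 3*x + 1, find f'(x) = 3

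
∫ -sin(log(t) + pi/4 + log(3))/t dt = cos(log(3*t) + pi/4) + C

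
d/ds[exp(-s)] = -exp(-s)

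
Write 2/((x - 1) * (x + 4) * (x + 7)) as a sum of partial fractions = 1/(12*(x + 7)) - 2/(15*(x + 4)) + 1/(20*(x - 1))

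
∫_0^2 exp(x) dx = -1 + exp(2)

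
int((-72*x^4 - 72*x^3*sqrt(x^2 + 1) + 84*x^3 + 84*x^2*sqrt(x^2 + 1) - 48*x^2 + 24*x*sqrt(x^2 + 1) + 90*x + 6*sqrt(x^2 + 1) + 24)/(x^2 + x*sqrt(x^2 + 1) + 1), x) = -24*x^3 + 42*x^2 + 24*x + 6*log(x + sqrt(x^2 + 1)) + C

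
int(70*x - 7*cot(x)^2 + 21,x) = 35*x^2 + 28*x + 7*cot(x) + C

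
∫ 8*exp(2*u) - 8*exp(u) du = 4*(1 - exp(u))^2 + C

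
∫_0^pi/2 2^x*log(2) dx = -1 + 2^(pi/2)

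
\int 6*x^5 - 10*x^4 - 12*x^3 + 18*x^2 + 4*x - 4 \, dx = x^6 - 2*x^5 - 3*x^4 + 6*x^3 + 2*x^2 - 4*x + C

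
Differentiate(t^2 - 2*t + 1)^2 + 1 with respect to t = 4*t^3 - 12*t^2 + 12*t - 4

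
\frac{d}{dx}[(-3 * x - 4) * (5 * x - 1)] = -30*x - 17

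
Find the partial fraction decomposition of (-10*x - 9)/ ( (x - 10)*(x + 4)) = -31/(14*(x + 4)) - 109/(14*(x - 10))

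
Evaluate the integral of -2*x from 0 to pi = -pi^2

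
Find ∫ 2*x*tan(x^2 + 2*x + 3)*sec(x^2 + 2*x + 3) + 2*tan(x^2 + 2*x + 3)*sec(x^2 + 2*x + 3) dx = sec((x + 1)^2 + 2) + C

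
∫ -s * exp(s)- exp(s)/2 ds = (1/2 - s)*exp(s) + C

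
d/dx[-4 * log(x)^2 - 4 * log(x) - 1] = (-8*log(x) - 4)/x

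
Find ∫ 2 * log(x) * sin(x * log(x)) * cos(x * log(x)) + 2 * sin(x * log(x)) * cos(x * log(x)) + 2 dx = 2*x + sin(x*log(x))^2 + C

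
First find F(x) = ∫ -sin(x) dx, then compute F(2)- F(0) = -1 + cos(2)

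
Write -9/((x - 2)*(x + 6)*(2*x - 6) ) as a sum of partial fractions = -1/(16*(x + 6)) + 9/(16*(x - 2)) - 1/(2*(x - 3))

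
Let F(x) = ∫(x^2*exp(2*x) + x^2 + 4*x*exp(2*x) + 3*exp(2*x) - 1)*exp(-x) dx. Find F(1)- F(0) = -4*exp(-1) + 4*E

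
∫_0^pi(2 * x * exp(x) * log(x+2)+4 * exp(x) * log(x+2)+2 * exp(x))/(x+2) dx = -2*log(2) + 2*exp(pi)*log(2 + pi)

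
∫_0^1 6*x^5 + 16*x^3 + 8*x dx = 9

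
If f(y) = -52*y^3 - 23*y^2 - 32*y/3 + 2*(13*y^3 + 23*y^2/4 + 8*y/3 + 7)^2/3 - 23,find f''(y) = 3380*y^4 + 5980*y^3/3 + 4915*y^2/6 + 1616*y/3 + 1912/27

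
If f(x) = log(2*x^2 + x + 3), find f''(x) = (-8*x^2 - 4*x + 11)/(4*x^4 + 4*x^3 + 13*x^2 + 6*x + 9)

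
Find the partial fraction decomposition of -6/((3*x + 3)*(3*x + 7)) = 3/(2*(3*x + 7)) - 1/(2*(x + 1))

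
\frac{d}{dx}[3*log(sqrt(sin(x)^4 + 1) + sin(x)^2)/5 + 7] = 6*(sqrt(sin(x)^4 + 1) + sin(x)^2)*sin(x)*cos(x)/(5*(sqrt(sin(x)^4 + 1)*sin(x)^2 + sin(x)^4 + 1))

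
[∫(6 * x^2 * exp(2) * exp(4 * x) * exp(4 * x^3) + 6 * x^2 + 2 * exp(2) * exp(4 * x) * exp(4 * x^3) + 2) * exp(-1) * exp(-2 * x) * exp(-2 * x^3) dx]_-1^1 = -exp(-3) - exp(-5) + exp(3) + exp(5)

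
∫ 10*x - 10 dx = 5*x^2 - 10*x + C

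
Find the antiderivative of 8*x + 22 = 4*x^2 + 22*x + C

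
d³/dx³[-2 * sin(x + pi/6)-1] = 2*cos(x + pi/6)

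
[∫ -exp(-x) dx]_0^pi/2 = -1 + exp(-pi/2)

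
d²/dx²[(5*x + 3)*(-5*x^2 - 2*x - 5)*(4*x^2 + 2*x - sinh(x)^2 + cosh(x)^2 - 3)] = -2000*x^3 - 1800*x^2 - 744*x - 144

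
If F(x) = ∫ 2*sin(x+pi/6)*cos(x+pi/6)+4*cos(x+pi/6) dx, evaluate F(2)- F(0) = -25/4 + (sin(pi/6 + 2) + 2)^2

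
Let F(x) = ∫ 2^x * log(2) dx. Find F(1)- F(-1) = 3/2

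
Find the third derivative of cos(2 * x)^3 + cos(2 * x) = 32*(54*sin(x)^4 - 54*sin(x)^2 + 11)*sin(x)*cos(x)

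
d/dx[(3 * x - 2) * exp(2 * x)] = 6*x*exp(2*x) - exp(2*x)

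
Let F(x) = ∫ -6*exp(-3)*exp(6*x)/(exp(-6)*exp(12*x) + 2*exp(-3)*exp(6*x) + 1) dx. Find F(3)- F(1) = -exp(-3)/(exp(-3) + 1) + exp(-15)/(exp(-15) + 1)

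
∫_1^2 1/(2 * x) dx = log(2)/2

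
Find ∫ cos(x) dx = sin(x) + C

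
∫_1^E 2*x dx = -1 + exp(2)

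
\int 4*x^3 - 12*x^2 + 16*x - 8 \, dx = x^4 - 4*x^3 + 8*x^2 - 8*x + C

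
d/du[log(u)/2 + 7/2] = 1/(2*u)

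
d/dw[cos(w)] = -sin(w)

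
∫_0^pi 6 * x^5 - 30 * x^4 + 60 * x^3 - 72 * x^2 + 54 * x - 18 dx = -9 + (-2 + (-1 + pi)^3)^2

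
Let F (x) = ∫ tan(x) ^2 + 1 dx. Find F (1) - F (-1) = 2*tan(1)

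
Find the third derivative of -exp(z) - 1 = -exp(z)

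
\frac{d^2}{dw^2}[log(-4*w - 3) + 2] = -16/(16*w^2 + 24*w + 9)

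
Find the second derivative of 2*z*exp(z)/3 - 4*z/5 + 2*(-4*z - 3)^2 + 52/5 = 2*z*exp(z)/3 + 4*exp(z)/3 + 64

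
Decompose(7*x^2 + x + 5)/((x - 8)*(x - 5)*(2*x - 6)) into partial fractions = 71/(20*(x - 3)) - 185/(12*(x - 5)) + 461/(30*(x - 8))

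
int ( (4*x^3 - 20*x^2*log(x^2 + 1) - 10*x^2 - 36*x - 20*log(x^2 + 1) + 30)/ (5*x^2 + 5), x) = 2*x^2/5 + 6*x - 4*(x + 1)*log(x^2 + 1) + C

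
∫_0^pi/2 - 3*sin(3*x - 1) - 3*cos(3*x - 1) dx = -2*sin(1)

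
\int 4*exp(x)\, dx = 4*exp(x) + C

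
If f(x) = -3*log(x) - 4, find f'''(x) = -6/x^3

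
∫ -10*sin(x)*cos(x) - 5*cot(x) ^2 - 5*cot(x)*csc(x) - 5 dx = 5*cos(x)^2 + 5*cot(x) + 5*csc(x) + C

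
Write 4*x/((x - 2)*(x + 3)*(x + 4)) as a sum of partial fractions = -8/(3*(x + 4)) + 12/(5*(x + 3)) + 4/(15*(x - 2))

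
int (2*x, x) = x^2 + C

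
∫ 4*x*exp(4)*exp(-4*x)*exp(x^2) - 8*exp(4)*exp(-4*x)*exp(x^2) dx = 2*exp((x - 2)^2) + C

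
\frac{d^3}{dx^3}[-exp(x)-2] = -exp(x)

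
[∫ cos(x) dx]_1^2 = -sin(1) + sin(2)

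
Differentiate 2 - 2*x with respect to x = -2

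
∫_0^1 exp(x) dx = -1 + E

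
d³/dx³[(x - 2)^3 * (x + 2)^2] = 60*x^2 - 48*x - 48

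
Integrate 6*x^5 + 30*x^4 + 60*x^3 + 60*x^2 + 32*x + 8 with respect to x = x^6 + 6*x^5 + 15*x^4 + 20*x^3 + 16*x^2 + 8*x + C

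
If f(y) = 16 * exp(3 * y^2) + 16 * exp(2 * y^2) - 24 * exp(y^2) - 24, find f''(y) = 576*y^2*exp(3*y^2) + 256*y^2*exp(2*y^2) - 96*y^2*exp(y^2) + 96*exp(3*y^2) + 64*exp(2*y^2) - 48*exp(y^2)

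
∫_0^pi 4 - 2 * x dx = 4 - (-2 + pi)^2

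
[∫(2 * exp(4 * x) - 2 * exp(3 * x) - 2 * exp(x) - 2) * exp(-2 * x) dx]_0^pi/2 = -1 + (-1 - exp(-pi/2) + exp(pi/2))^2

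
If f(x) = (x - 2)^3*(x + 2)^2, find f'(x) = 5*x^4 - 8*x^3 - 24*x^2 + 32*x + 16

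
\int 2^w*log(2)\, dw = 2^w + C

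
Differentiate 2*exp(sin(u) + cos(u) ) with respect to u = 2*sqrt(2)*exp(sin(u))*exp(cos(u))*cos(u + pi/4)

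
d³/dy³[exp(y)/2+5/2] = exp(y)/2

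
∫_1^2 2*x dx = 3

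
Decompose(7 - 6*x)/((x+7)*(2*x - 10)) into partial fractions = -49/(24*(x + 7)) - 23/(24*(x - 5))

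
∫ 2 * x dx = x^2 + C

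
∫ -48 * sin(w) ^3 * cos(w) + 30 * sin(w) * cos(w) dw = (15 - 12*sin(w)^2)*sin(w)^2 + C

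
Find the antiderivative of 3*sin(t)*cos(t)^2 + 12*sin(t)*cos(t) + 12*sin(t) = -(cos(t) + 2)^3 + C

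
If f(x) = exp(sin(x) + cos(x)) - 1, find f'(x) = sqrt(2)*exp(sin(x))*exp(cos(x))*cos(x + pi/4)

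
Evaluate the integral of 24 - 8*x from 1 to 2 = 12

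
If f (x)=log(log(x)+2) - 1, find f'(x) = 1/(x*log(x) + 2*x)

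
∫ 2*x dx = x^2 + C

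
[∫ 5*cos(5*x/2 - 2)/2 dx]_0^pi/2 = sin(2) - cos(pi/4 + 2)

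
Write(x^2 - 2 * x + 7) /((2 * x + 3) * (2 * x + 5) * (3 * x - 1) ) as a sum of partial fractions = 58/(187*(3*x - 1)) + 73/(68*(2*x + 5)) - 49/(44*(2*x + 3))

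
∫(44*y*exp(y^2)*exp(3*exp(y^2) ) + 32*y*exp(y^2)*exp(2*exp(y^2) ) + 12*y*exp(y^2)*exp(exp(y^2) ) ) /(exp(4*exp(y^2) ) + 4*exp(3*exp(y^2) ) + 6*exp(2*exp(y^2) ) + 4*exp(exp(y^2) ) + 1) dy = (17*exp(3*exp(y^2)) + 29*exp(2*exp(y^2)) + 21*exp(exp(y^2)) + 5)/(exp(3*exp(y^2)) + 3*exp(2*exp(y^2)) + 3*exp(exp(y^2)) + 1) + C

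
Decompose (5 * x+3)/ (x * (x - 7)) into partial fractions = 38/(7*(x - 7)) - 3/(7*x)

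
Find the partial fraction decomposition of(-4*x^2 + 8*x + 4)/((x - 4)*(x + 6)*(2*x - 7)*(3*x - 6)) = 136/(171*(2*x - 7)) + 47/(1140*(x + 6)) + 1/(36*(x - 2)) - 7/(15*(x - 4))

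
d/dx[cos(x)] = -sin(x)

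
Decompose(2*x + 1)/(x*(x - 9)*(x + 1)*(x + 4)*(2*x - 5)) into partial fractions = -96/(5915*(2*x - 5)) - 7/(2028*(x + 4)) + 1/(210*(x + 1)) + 19/(15210*(x - 9)) + 1/(180*x)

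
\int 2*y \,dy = y^2 + C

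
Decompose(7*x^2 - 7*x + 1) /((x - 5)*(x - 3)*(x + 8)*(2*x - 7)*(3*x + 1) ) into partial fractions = -333/(84640*(3*x + 1)) - 332/(529*(2*x - 7)) + 505/(75647*(x + 8)) + 43/(220*(x - 3)) + 47/(416*(x - 5))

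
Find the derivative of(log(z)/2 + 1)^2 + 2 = (log(z) + 2)/(2*z)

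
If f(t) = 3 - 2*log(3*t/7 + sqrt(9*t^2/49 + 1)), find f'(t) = (-18*t - 6*sqrt(9*t^2 + 49))/(9*t^2 + 3*t*sqrt(9*t^2 + 49) + 49)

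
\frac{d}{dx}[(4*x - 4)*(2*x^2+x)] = 24*x^2 - 8*x - 4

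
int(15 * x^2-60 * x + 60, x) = 5*x^3 - 30*x^2 + 60*x + C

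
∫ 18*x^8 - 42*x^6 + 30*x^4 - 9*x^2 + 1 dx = 2*x^9 - 6*x^7 + 6*x^5 - 3*x^3 + x + C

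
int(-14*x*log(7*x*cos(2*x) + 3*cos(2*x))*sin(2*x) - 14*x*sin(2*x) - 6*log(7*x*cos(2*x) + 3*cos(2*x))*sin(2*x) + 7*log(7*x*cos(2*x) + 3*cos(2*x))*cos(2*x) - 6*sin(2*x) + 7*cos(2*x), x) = (7*x + 3)*log((7*x + 3)*cos(2*x))*cos(2*x) + C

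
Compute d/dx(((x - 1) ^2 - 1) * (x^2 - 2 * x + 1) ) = 4*x^3 - 12*x^2 + 10*x - 2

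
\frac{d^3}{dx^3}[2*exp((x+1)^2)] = 16*x^3*exp(x^2 + 2*x + 1) + 48*x^2*exp(x^2 + 2*x + 1) + 72*x*exp(x^2 + 2*x + 1) + 40*exp(x^2 + 2*x + 1)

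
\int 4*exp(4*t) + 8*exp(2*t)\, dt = (exp(2*t) + 2)^2 + C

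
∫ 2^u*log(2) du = 2^u + C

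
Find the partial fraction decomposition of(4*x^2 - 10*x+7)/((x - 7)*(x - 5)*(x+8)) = 343/(195*(x + 8)) - 57/(26*(x - 5)) + 133/(30*(x - 7))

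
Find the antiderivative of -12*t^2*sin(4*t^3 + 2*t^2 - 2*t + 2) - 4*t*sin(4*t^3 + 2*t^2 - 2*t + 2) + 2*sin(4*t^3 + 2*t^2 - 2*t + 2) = cos(2*(2*t^3 + t^2 - t + 1)) + C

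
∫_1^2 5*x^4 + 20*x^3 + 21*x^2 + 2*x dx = 158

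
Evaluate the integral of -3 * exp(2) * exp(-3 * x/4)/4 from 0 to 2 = -exp(2) + exp(1/2)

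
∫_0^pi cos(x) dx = 0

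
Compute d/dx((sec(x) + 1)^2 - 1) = 2*(1 + 1/cos(x))*sin(x)/cos(x)^2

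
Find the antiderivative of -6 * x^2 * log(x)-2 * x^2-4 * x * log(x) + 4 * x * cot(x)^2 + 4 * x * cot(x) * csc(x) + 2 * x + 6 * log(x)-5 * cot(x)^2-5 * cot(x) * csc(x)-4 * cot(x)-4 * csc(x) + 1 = -2*x*(x^2 + x - 3)*log(x) + (5 - 4*x)*(cot(x) + csc(x)) + C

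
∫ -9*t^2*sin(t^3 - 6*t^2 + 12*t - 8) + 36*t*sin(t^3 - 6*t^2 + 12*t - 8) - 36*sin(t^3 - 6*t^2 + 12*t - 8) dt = 3*cos((t - 2)^3) + C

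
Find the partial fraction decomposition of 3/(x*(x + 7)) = -3/(7*(x + 7)) + 3/(7*x)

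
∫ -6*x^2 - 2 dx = -2*x^3 - 2*x + C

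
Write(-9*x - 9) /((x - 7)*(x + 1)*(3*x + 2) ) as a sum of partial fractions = 27/(23*(3*x + 2)) - 9/(23*(x - 7))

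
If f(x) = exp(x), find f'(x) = exp(x)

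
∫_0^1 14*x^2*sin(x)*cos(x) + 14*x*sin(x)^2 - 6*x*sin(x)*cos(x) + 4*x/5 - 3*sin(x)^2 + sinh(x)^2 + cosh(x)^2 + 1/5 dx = -2*cos(2) + sinh(2)/2 + 13/5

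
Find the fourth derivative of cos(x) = cos(x)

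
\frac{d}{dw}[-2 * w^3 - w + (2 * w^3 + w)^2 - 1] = 24*w^5 + 16*w^3 - 6*w^2 + 2*w - 1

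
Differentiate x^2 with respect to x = 2*x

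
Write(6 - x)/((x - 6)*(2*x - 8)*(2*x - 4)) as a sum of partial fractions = 1/(8*(x - 2)) - 1/(8*(x - 4))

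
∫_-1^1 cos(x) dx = 2*sin(1)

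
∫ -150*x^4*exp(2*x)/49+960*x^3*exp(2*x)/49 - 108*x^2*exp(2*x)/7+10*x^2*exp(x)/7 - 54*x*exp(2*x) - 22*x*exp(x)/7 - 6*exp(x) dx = -x*(5*x - 21)*(3*x*(5*x - 21)*exp(x) - 14)*exp(x)/49 + C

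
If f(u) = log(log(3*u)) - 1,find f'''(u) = (2*log(u)^2 + 3*log(u) + 4*log(3)*log(u) + 2 + 2*log(3)^2 + 3*log(3))/(u^3*log(u)^3 + 3*u^3*log(3)*log(u)^2 + 3*u^3*log(3)^2*log(u) + u^3*log(3)^3)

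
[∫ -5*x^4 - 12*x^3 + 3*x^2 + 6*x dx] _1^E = (-3*E - exp(2))*(-E + exp(3))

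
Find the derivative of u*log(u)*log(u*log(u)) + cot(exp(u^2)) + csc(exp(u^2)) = -2*u*exp(u^2)*cos(exp(u^2))/sin(exp(u^2))^2 - 2*u*exp(u^2)/sin(exp(u^2))^2 + log(u)*log(u*log(u)) + log(u) + log(u*log(u)) + 1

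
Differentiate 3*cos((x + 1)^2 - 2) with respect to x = -6*(x + 1)*sin(x^2 + 2*x - 1)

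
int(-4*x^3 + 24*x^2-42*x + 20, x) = -x^4 + 8*x^3 - 21*x^2 + 20*x + C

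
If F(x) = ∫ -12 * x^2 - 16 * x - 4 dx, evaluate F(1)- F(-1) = -16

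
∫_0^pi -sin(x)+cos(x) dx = -2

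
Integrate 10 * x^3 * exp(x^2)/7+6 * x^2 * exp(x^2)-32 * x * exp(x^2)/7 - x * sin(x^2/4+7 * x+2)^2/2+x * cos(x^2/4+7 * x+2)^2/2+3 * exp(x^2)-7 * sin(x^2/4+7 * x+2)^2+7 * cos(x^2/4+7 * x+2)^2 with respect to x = (5*x^2 + 21*x - 21)*exp(x^2)/7 + sin(x^2/2 + 14*x + 4)/2 + C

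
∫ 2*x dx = x^2 + C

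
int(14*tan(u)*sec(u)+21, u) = 21*u + 14*sec(u) + C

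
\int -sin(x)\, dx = cos(x) + C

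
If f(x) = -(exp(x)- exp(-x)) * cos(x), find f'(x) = -sqrt(2)*(exp(2*x)*cos(x + pi/4) + sin(x + pi/4))*exp(-x)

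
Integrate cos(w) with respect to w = sin(w) + C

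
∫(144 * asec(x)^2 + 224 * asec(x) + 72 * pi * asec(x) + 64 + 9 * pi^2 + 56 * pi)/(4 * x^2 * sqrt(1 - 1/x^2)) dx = 3*(4*asec(x) + pi)^3/16 + 7*(4*asec(x) + pi)^2/4 + 16*asec(x) + C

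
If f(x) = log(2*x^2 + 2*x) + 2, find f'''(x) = (4*x^3 + 6*x^2 + 6*x + 2)/(x^6 + 3*x^5 + 3*x^4 + x^3)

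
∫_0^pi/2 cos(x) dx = 1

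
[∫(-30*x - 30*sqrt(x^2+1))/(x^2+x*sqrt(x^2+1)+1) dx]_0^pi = -30*log(pi + sqrt(1 + pi^2))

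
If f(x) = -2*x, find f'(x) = -2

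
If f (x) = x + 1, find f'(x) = 1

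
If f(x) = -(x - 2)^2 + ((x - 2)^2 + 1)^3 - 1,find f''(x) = 30*x^4 - 240*x^3 + 756*x^2 - 1104*x + 628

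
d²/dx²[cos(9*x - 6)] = -81*cos(9*x - 6)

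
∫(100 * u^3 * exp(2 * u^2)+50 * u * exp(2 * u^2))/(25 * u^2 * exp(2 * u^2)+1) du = log(25*u^2*exp(2*u^2) + 1) + C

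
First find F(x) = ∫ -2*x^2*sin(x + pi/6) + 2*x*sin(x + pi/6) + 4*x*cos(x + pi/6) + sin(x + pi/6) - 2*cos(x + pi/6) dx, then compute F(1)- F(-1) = -2*sqrt(3)*cos(1) - sin(1)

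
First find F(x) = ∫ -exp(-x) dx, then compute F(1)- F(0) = -1 + exp(-1)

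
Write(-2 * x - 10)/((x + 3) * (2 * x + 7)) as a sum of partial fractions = 6/(2*x + 7) - 4/(x + 3)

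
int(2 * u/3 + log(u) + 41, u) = u*(u + 3*log(u) + 120)/3 + C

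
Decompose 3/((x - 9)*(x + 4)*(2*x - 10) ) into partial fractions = 1/(78*(x + 4)) - 1/(24*(x - 5)) + 3/(104*(x - 9))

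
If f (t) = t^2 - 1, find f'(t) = 2*t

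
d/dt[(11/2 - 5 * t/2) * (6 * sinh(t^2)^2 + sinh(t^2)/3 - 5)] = -30*t^2*sinh(2*t^2) - 5*t^2*cosh(t^2)/3 + 66*t*sinh(2*t^2) + 11*t*cosh(t^2)/3 - 5*sinh(t^2)/6 - 15*cosh(2*t^2)/2 + 20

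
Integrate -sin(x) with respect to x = cos(x) + C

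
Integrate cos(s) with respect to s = sin(s) + C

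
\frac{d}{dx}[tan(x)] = cos(x)^(-2)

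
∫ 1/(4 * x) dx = log(x)/4 + C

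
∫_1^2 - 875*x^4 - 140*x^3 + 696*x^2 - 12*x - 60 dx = -4404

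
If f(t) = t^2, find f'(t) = 2*t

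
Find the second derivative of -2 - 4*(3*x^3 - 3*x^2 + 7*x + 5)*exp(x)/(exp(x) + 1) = (12*x^3*exp(2*x) - 12*x^3*exp(x) - 84*x^2*exp(2*x) - 60*x^2*exp(x) - 72*x*exp(3*x) - 68*x*exp(2*x) - 52*x*exp(x) + 24*exp(3*x) + 12*exp(2*x) - 52*exp(x))/(exp(3*x) + 3*exp(2*x) + 3*exp(x) + 1)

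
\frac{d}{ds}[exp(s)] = exp(s)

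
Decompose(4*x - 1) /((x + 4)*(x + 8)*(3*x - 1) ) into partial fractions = 3/(325*(3*x - 1)) - 33/(100*(x + 8)) + 17/(52*(x + 4))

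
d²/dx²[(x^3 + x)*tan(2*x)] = 8*x^3*tan(2*x)^3 + 8*x^3*tan(2*x) + 12*x^2*tan(2*x)^2 + 12*x^2 + 8*x*tan(2*x)^3 + 14*x*tan(2*x) + 4*tan(2*x)^2 + 4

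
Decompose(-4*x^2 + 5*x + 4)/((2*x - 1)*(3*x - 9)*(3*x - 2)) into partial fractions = -50/(21*(3*x - 2)) + 22/(15*(2*x - 1)) - 17/(105*(x - 3))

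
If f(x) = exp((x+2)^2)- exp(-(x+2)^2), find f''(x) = (4*x^2*exp(2*x^2 + 8*x + 8) - 4*x^2 + 16*x*exp(2*x^2 + 8*x + 8) - 16*x + 18*exp(2*x^2 + 8*x + 8) - 14)*exp(-x^2 - 4*x - 4)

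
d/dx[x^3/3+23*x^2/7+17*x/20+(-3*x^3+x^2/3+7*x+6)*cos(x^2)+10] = 6*x^4*sin(x^2) - 2*x^3*sin(x^2)/3 - 14*x^2*sin(x^2) - 9*x^2*cos(x^2) + x^2 - 12*x*sin(x^2) + 2*x*cos(x^2)/3 + 46*x/7 + 7*cos(x^2) + 17/20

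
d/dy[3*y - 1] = 3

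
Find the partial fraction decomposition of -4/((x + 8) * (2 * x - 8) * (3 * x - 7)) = 18/(155*(3*x - 7)) - 1/(186*(x + 8)) - 1/(30*(x - 4))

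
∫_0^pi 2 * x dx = pi^2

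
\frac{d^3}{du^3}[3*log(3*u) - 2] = 6/u^3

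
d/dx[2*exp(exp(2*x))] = 4*exp(2*x + exp(2*x))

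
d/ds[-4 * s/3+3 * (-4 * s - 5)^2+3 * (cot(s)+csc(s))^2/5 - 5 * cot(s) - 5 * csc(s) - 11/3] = 96*s + 356/3 + 6/(5*sin(s)) + 5*cos(s)/sin(s)^2 + 5/sin(s)^2 - 12*cos(s)/(5*sin(s)^3) - 12/(5*sin(s)^3)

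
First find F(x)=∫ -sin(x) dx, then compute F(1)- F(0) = -1 + cos(1)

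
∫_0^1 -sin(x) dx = -1 + cos(1)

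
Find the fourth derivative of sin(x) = sin(x)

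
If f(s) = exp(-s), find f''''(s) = exp(-s)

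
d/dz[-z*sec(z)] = -z*tan(z)*sec(z) - sec(z)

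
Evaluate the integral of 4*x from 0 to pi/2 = pi^2/2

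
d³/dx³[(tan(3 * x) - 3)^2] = 648*tan(3*x)^5 - 972*tan(3*x)^4 + 1080*tan(3*x)^3 - 1296*tan(3*x)^2 + 432*tan(3*x) - 324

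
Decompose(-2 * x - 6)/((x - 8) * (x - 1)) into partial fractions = 8/(7*(x - 1)) - 22/(7*(x - 8))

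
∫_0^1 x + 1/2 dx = 1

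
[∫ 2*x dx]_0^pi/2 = pi^2/4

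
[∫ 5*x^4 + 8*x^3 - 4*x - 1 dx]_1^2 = 54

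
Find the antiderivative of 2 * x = x^2 + C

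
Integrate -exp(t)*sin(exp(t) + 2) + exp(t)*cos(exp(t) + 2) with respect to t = sqrt(2)*sin(exp(t) + pi/4 + 2) + C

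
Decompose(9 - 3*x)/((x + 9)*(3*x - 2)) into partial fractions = 21/(29*(3*x - 2)) - 36/(29*(x + 9))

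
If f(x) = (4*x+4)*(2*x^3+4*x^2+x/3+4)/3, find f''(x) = 32*x^2 + 48*x + 104/9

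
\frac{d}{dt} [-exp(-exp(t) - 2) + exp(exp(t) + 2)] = (exp(t) + exp(t + 2*exp(t) + 4))*exp(-exp(t) - 2)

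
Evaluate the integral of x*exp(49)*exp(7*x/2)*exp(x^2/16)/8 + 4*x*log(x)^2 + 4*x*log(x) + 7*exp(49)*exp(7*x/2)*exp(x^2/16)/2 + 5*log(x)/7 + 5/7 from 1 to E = -exp(841/16) + 5*E/7 + 2*exp(2) + exp((E/4 + 7)^2)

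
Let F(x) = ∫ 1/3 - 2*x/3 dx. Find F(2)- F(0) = -2/3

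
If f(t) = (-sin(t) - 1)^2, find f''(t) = -2*sin(t) + 2*cos(2*t)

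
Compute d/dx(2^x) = 2^x*log(2)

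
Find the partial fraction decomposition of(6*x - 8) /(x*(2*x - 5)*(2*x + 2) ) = 2/(5*(2*x - 5)) - 1/(x + 1) + 4/(5*x)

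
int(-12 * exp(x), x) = -12*exp(x) + C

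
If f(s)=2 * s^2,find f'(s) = 4*s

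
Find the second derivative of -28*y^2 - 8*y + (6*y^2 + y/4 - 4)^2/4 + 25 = 108*y^2 + 9*y/2 - 2559/32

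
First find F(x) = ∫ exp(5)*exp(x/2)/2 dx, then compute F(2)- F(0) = -exp(5) + exp(6)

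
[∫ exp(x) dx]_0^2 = -1 + exp(2)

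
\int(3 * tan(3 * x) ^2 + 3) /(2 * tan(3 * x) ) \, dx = log(tan(3*x))/2 + C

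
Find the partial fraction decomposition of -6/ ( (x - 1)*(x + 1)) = 3/(x + 1) - 3/(x - 1)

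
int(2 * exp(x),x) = 2*exp(x) + C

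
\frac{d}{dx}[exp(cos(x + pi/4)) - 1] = -exp(cos(x + pi/4))*sin(x + pi/4)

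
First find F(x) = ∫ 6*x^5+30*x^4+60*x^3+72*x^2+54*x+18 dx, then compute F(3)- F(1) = 4256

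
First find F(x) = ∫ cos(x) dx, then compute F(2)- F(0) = sin(2)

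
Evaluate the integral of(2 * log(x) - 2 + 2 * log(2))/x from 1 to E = -(-1 + log(2))^2 + log(2)^2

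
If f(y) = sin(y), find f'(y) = cos(y)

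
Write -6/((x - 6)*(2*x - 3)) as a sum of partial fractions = 4/(3*(2*x - 3)) - 2/(3*(x - 6))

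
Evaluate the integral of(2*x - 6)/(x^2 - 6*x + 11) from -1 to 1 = -log(18) + log(6)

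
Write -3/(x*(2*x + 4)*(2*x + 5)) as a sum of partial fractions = -6/(5*(2*x + 5)) + 3/(4*(x + 2)) - 3/(20*x)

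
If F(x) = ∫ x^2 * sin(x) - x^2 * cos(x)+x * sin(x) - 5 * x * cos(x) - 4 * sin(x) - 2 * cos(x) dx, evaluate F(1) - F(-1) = -6*cos(1)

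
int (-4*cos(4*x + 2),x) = -sin(4*x + 2) + C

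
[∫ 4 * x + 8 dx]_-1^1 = 16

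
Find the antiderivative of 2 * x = x^2 + C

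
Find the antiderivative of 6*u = 3*u^2 + C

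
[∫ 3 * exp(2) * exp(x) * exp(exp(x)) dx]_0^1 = -3*exp(3) + 3*exp(2 + E)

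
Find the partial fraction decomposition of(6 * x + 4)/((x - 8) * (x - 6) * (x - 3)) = 22/(15*(x - 3)) - 20/(3*(x - 6)) + 26/(5*(x - 8))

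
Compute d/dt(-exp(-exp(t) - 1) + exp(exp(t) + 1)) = (exp(t) + exp(t + 2*exp(t) + 2))*exp(-exp(t) - 1)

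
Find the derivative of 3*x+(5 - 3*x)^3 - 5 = -81*x^2 + 270*x - 222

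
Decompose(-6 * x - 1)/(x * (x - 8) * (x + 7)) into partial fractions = 41/(105*(x + 7)) - 49/(120*(x - 8)) + 1/(56*x)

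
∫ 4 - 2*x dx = -x^2 + 4*x + C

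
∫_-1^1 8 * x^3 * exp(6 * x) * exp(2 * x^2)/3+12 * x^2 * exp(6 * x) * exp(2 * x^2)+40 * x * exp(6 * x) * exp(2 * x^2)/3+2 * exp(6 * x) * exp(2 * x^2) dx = 4*exp(-4)/3 + 8*exp(8)/3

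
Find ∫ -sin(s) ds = cos(s) + C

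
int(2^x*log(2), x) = 2^x + C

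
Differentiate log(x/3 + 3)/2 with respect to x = 1/(2*x + 18)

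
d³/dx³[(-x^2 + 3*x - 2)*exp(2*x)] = -8*x^2*exp(2*x) + 8*exp(2*x)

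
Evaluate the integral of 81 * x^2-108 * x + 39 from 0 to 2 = 78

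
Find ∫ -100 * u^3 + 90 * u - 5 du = -25*u^4 + 45*u^2 - 5*u + C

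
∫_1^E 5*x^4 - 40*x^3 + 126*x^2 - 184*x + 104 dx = (-2 + E)^3*((-2 + E)^2 + 2) + 3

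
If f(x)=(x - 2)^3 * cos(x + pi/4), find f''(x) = -x^3*cos(x + pi/4) - 6*x^2*sin(x + pi/4) + 6*x^2*cos(x + pi/4) + 24*x*sin(x + pi/4) - 6*x*cos(x + pi/4) - 24*sin(x + pi/4) - 4*cos(x + pi/4)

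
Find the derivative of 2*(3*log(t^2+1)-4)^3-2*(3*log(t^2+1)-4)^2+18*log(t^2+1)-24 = (324*t*log(t^2 + 1)^2 - 936*t*log(t^2 + 1) + 708*t)/(t^2 + 1)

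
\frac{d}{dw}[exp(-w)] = -exp(-w)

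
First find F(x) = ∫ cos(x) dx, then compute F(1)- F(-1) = 2*sin(1)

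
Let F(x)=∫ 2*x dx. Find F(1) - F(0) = 1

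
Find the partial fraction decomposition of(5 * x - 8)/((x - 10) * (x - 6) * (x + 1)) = -13/(77*(x + 1)) - 11/(14*(x - 6)) + 21/(22*(x - 10))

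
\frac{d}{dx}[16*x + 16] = 16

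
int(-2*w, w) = -w^2 + C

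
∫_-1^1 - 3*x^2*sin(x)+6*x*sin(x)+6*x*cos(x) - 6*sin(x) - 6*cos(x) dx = -12*cos(1)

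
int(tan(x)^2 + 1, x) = tan(x) + C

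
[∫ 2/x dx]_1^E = 2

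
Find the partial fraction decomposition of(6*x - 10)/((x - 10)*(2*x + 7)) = 62/(27*(2*x + 7)) + 50/(27*(x - 10))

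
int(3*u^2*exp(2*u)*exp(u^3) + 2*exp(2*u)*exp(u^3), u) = exp(u*(u^2 + 2)) + C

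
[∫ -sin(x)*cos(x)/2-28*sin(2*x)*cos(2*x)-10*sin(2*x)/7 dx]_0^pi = 0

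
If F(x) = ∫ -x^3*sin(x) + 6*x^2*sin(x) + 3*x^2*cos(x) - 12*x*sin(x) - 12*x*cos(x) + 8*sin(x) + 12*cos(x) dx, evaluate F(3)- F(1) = cos(3) + cos(1)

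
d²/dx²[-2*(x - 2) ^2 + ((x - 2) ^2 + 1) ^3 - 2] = 30*x^4 - 240*x^3 + 756*x^2 - 1104*x + 626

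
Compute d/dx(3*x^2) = 6*x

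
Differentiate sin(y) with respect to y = cos(y)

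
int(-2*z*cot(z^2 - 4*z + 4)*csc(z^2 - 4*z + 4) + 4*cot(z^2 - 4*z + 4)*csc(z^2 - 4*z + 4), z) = csc((z - 2)^2) + C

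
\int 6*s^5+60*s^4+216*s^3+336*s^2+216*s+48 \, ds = s^6 + 12*s^5 + 54*s^4 + 112*s^3 + 108*s^2 + 48*s + C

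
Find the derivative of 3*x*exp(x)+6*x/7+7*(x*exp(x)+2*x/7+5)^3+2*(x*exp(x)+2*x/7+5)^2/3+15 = 21*x^3*exp(3*x) + 12*x^3*exp(2*x) + 12*x^3*exp(x)/7 + 21*x^2*exp(3*x) + 688*x^2*exp(2*x)/3 + 1376*x^2*exp(x)/21 + 24*x^2/49 + 634*x*exp(2*x)/3 + 4588*x*exp(x)/7 + 2536*x/147 + 1604*exp(x)/3 + 3208/21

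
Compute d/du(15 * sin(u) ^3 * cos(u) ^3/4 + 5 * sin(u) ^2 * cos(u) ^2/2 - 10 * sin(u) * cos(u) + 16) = -45*(1 - cos(2*u))^2*cos(2*u)/16 + 5*sin(4*u)/4 - 35*cos(2*u)/8 - 45*cos(4*u)/16 - 45/16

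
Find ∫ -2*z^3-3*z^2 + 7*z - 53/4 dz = -z^4/2 - z^3 + 7*z^2/2 - 53*z/4 + C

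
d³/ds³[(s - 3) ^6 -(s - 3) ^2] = 120*s^3 - 1080*s^2 + 3240*s - 3240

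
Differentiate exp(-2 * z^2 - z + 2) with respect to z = (-4*z - 1)*exp(-2*z^2 - z + 2)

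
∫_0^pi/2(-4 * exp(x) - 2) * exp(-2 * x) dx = -9 + (exp(-pi/2) + 2)^2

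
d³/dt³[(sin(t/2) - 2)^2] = -sin(t)/2 + cos(t/2)/2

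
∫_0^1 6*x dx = 3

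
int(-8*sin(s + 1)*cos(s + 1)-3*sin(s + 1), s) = (4*cos(s + 1) + 3)*cos(s + 1) + C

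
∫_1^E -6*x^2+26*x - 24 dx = (-3 + E)^2*(1 - 2*E) + 4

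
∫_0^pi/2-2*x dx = -pi^2/4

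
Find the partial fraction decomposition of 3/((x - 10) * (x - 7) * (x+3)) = 3/(130*(x + 3)) - 1/(10*(x - 7)) + 1/(13*(x - 10))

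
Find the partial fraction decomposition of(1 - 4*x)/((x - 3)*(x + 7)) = -29/(10*(x + 7)) - 11/(10*(x - 3))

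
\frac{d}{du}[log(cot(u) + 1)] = (-cot(u)^2 - 1)/(cot(u) + 1)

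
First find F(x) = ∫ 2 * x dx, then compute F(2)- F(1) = 3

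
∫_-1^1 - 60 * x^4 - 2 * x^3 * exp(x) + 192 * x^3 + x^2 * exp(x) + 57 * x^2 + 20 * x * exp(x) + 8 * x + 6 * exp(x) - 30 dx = -46 - 3*exp(-1) + 11*E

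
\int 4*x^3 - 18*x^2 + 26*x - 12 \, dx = x^4 - 6*x^3 + 13*x^2 - 12*x + C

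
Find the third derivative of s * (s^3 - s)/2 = 12*s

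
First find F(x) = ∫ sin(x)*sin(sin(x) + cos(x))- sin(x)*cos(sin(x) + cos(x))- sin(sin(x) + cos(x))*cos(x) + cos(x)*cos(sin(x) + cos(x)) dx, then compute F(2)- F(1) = sqrt(2)*(-sin(pi/4 + sqrt(2)*sin(pi/4 + 1)) + sin(sqrt(2)*sin(pi/4 + 2) + pi/4))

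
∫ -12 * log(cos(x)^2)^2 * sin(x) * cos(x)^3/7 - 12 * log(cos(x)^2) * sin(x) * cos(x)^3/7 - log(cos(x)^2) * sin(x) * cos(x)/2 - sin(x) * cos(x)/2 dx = (24*log(cos(x))*cos(x)^2 + 7)*log(cos(x))*cos(x)^2/14 + C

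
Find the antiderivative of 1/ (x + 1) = log(4*x + 4) + C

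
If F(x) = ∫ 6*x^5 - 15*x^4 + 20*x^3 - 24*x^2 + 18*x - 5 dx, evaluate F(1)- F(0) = -1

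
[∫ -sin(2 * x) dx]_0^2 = -1/2 + cos(4)/2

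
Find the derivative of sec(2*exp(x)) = 2*exp(x)*tan(2*exp(x))*sec(2*exp(x))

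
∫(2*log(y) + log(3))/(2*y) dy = log(y)*log(3*y)/2 + C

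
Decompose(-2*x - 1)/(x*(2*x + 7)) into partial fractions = -12/(7*(2*x + 7)) - 1/(7*x)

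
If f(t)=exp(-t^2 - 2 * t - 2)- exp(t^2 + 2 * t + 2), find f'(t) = (-2*t*exp(2*t^2 + 4*t + 4) - 2*t - 2*exp(2*t^2 + 4*t + 4) - 2)*exp(-t^2 - 2*t - 2)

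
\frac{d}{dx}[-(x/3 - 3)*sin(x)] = -x*cos(x)/3 - sin(x)/3 + 3*cos(x)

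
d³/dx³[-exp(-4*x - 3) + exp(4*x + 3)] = (64*exp(8*x + 6) + 64)*exp(-4*x - 3)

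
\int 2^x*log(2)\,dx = 2^x + C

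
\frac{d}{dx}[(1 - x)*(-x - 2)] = 2*x + 1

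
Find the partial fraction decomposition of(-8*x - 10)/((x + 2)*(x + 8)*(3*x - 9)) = 3/(11*(x + 8)) - 1/(15*(x + 2)) - 34/(165*(x - 3))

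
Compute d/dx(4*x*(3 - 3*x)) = 12 - 24*x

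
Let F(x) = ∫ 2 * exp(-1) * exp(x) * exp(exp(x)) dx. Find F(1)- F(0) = -2 + 2*exp(-1 + E)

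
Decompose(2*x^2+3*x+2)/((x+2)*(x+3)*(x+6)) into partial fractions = 14/(3*(x + 6)) - 11/(3*(x + 3)) + 1/(x + 2)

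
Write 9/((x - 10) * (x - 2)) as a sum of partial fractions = -9/(8*(x - 2)) + 9/(8*(x - 10))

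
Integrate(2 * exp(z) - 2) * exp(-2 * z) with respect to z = (1 - exp(z))^2*exp(-2*z) + C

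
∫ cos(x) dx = sin(x) + C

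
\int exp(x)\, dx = exp(x) + C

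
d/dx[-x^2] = -2*x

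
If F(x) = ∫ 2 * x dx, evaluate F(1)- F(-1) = 0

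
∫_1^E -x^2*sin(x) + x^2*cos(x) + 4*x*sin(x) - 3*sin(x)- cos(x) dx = (-1 + E)^2*(cos(E) + sin(E))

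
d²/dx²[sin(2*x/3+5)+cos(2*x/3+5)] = -4*sin(2*x/3 + 5)/9 - 4*cos(2*x/3 + 5)/9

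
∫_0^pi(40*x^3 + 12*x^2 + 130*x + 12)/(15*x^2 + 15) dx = 4*pi/5 + 3*log(1 + pi^2) + 4*pi^2/3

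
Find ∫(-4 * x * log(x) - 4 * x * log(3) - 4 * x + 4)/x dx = -4*(x - 1)*log(3*x) + C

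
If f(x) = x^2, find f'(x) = 2*x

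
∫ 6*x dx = 3*x^2 + C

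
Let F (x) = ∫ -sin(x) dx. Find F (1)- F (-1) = 0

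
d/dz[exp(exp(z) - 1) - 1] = exp(z + exp(z) - 1)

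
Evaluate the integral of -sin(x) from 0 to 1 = -1 + cos(1)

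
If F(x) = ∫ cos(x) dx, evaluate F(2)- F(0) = sin(2)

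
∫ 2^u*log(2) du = 2^u + C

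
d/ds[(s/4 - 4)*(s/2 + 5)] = s/4 - 3/4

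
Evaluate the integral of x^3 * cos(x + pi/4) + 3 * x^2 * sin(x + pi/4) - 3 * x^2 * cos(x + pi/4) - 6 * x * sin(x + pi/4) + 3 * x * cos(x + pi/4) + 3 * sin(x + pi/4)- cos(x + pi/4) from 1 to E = (-1 + E)^3*sin(pi/4 + E)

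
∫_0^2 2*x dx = 4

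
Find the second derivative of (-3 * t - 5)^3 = -162*t - 270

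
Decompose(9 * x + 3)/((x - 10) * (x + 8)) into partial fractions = 23/(6*(x + 8)) + 31/(6*(x - 10))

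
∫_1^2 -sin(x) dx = -cos(1) + cos(2)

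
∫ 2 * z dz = z^2 + C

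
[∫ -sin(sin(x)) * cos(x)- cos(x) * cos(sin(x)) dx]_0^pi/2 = -1 - sin(1) + cos(1)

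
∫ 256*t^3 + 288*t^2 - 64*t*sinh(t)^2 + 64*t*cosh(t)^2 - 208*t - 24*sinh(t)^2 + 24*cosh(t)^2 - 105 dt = 64*t^4 + 96*t^3 - 72*t^2 - 81*t + C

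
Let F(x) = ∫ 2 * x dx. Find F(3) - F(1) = 8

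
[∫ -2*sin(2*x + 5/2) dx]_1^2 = -cos(9/2) + cos(13/2)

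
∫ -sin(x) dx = cos(x) + C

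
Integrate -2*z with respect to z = -z^2 + C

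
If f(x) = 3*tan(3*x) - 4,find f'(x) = 9/cos(3*x)^2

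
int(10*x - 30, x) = 5*x^2 - 30*x + C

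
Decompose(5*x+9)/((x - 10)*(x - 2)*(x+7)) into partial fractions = -26/(153*(x + 7)) - 19/(72*(x - 2)) + 59/(136*(x - 10))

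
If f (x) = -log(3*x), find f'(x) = -1/x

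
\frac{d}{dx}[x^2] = 2*x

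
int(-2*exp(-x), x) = 2*exp(-x) + C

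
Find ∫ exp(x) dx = exp(x) + C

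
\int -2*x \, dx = -x^2 + C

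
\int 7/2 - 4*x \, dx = -2*x^2 + 7*x/2 + C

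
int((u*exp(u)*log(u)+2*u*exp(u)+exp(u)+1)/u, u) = (exp(u) + 1)*(log(u) + 2) + C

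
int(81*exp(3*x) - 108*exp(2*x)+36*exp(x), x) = (3*exp(x) - 2)^3 + C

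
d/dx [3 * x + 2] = 3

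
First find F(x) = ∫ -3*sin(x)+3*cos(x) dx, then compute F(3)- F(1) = 3*cos(3) - 3*sin(1) - 3*cos(1) + 3*sin(3)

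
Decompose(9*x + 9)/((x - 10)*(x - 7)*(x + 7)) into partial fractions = -27/(119*(x + 7)) - 12/(7*(x - 7)) + 33/(17*(x - 10))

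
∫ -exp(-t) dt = exp(-t) + C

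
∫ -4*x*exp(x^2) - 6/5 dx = -6*x/5 - 2*exp(x^2) + C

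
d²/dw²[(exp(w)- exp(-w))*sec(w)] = 4*(exp(2*w)*sin(2*w) + 2*exp(2*w) + sin(2*w) - 2)*exp(-w)/(3*cos(w) + cos(3*w))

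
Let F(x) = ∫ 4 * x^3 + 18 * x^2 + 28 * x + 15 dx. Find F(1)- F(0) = 36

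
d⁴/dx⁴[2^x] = 2^x*log(2)^4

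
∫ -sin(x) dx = cos(x) + C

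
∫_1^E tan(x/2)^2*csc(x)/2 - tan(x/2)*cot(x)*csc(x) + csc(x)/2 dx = -tan(1/2)*csc(1) + tan(E/2)*csc(E)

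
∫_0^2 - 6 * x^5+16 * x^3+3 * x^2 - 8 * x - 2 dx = -12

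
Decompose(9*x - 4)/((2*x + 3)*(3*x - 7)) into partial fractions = 51/(23*(3*x - 7)) + 35/(23*(2*x + 3))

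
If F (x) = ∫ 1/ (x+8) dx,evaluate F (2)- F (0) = -log(8) + log(10)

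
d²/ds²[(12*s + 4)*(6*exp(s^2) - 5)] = 288*s^3*exp(s^2) + 96*s^2*exp(s^2) + 432*s*exp(s^2) + 48*exp(s^2)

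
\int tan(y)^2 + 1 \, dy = tan(y) + C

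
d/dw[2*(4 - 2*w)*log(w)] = (-4*w*log(w) - 4*w + 8)/w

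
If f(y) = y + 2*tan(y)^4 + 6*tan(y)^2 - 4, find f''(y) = 40*tan(y)^6 + 100*tan(y)^4 + 72*tan(y)^2 + 12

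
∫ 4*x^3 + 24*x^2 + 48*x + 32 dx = x^4 + 8*x^3 + 24*x^2 + 32*x + C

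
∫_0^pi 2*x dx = pi^2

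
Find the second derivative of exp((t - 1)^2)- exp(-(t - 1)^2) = (4*t^2*exp(2*t^2 - 4*t + 2) - 4*t^2 - 8*t*exp(2*t^2 - 4*t + 2) + 8*t + 6*exp(2*t^2 - 4*t + 2) - 2)*exp(-t^2 + 2*t - 1)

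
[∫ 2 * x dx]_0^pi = pi^2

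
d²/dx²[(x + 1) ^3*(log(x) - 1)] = (6*x^3*log(x) - x^3 + 6*x^2*log(x) + 3*x^2 + 3*x - 1)/x^2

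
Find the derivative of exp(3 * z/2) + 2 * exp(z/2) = 3*exp(3*z/2)/2 + exp(z/2)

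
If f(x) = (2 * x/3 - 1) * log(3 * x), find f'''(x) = (-2*x - 6)/(3*x^3)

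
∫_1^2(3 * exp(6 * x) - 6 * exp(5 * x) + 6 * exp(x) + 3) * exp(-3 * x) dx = -(-1 - exp(-1) + E)^3 + (-1 - exp(-2) + exp(2))^3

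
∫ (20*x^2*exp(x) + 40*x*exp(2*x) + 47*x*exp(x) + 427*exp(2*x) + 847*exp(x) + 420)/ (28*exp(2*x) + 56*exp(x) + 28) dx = (x*(20*x + 7)*exp(x)/28 + (15*x + 26)*(exp(x) + 1))/(exp(x) + 1) + C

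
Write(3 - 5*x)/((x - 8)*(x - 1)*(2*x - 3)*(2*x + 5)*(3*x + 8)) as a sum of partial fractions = 1323/(8800*(3*x + 8)) - 31/(294*(2*x + 5)) + 9/(650*(2*x - 3)) - 2/(539*(x - 1)) - 37/(61152*(x - 8))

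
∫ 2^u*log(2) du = 2^u + C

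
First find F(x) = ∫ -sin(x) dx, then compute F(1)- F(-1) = 0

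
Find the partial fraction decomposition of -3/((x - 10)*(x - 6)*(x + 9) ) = -1/(95*(x + 9)) + 1/(20*(x - 6)) - 3/(76*(x - 10))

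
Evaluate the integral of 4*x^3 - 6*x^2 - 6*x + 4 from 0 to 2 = -4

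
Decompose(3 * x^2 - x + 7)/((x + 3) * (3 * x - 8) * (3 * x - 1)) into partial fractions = -3/(10*(3*x - 1)) + 11/(17*(3*x - 8)) + 37/(170*(x + 3))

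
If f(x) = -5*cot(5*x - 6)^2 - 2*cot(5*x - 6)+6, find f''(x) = -750*cot(5*x - 6)^4 - 100*cot(5*x - 6)^3 - 1000*cot(5*x - 6)^2 - 100*cot(5*x - 6) - 250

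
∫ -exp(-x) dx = exp(-x) + C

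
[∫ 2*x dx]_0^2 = 4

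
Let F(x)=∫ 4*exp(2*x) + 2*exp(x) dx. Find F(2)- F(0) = -4 + 2*(1 + exp(2))*exp(2)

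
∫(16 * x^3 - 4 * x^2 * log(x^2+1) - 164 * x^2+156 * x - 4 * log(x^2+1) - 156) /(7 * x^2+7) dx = -2*(2*x - 35)*(-2*x + log(x^2 + 1) + 4)/7 + C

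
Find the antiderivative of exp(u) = exp(u) + C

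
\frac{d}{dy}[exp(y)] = exp(y)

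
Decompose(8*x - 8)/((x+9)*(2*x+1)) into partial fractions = -24/(17*(2*x + 1)) + 80/(17*(x + 9))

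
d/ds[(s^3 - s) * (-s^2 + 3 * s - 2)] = -5*s^4 + 12*s^3 - 3*s^2 - 6*s + 2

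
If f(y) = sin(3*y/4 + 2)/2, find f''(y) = -9*sin(3*y/4 + 2)/32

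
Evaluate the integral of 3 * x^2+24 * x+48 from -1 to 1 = 98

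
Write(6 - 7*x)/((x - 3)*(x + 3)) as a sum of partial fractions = -9/(2*(x + 3)) - 5/(2*(x - 3))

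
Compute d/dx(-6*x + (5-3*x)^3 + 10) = -81*x^2 + 270*x - 231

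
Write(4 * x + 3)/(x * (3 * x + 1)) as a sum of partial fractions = -5/(3*x + 1) + 3/x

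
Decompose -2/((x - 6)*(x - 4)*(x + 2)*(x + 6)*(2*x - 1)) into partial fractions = -32/(5005*(2*x - 1)) - 1/(3120*(x + 6)) + 1/(480*(x + 2)) + 1/(420*(x - 4)) - 1/(1056*(x - 6))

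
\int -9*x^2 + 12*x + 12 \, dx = -3*x^3 + 6*x^2 + 12*x + C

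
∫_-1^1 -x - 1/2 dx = -1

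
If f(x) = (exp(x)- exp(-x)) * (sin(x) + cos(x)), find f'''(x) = -4*(exp(2*x)*sin(x) + cos(x))*exp(-x)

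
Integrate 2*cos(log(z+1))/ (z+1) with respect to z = 2*sin(log(z + 1)) + C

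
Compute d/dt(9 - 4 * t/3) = -4/3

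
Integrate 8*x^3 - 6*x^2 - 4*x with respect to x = 2*x^4 - 2*x^3 - 2*x^2 + C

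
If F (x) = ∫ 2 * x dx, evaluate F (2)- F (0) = 4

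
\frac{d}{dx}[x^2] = 2*x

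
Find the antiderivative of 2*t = t^2 + C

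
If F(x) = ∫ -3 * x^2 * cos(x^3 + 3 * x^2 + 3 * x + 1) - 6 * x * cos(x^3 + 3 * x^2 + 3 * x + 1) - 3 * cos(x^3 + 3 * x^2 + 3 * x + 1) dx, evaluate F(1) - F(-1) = -sin(8)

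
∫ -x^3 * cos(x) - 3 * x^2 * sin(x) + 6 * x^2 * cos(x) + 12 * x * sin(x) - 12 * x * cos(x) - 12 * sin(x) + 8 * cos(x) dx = -(x - 2)^3*sin(x) + C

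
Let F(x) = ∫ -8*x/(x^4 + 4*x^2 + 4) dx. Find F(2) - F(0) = -4/3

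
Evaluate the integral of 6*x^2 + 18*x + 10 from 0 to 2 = 72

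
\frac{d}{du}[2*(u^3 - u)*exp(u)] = 2*u^3*exp(u) + 6*u^2*exp(u) - 2*u*exp(u) - 2*exp(u)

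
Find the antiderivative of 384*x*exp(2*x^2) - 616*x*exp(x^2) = (96*exp(x^2) - 308)*exp(x^2) + C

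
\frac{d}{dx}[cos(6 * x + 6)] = -6*sin(6*x + 6)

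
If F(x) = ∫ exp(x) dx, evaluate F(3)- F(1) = -E + exp(3)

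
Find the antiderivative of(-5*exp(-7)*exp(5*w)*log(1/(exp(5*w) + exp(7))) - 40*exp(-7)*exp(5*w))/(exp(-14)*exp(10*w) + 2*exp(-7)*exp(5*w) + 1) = -log(exp(5*w - 7) + 1)/(exp(5*w - 7) + 1) + C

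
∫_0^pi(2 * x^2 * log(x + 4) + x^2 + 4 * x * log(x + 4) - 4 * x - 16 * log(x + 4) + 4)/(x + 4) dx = -8*log(2) + (-2 + pi)^2*log(pi + 4)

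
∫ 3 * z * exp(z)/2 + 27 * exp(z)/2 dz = 3*(z + 8)*exp(z)/2 + C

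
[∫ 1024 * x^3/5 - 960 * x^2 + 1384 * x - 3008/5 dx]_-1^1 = -9216/5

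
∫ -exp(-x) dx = exp(-x) + C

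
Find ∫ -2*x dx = -x^2 + C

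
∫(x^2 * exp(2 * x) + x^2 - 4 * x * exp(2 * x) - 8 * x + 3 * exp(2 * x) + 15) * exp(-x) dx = 2*(x - 3)^2*sinh(x) + C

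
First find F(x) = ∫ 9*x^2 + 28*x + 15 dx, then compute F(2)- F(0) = 110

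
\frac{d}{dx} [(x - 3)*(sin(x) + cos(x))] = -x*sin(x) + x*cos(x) + 4*sin(x) - 2*cos(x)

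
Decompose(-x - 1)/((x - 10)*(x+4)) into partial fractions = -3/(14*(x + 4)) - 11/(14*(x - 10))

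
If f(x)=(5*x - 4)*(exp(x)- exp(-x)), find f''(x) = (5*x*exp(2*x) - 5*x + 6*exp(2*x) + 14)*exp(-x)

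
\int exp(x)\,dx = exp(x) + C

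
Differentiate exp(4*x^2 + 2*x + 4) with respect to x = 8*x*exp(4*x^2 + 2*x + 4) + 2*exp(4*x^2 + 2*x + 4)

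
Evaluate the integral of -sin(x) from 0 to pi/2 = -1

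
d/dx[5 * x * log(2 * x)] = 5*log(x) + 5*log(2) + 5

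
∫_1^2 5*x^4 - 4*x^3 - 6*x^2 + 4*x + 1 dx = 9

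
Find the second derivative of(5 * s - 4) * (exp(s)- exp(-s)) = (5*s*exp(2*s) - 5*s + 6*exp(2*s) + 14)*exp(-s)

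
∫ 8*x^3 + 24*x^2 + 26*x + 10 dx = 2*x^4 + 8*x^3 + 13*x^2 + 10*x + C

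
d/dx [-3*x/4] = -3/4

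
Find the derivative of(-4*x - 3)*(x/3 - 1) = 3 - 8*x/3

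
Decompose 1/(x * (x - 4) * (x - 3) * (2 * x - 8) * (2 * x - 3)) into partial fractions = -8/(225*(2*x - 3)) + 1/(18*(x - 3)) - 33/(800*(x - 4)) + 1/(40*(x - 4)^2) + 1/(288*x)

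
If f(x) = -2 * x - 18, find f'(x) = -2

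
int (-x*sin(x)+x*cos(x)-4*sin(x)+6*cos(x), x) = sqrt(2)*(x + 5)*sin(x + pi/4) + C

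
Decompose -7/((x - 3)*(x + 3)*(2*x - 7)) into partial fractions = -28/(13*(2*x - 7)) - 7/(78*(x + 3)) + 7/(6*(x - 3))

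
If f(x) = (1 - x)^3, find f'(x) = -3*x^2 + 6*x - 3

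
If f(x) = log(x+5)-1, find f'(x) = 1/(x + 5)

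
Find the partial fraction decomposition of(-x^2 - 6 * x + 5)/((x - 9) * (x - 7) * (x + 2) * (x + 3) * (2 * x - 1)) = 4/(1105*(2*x - 1)) + 1/(60*(x + 3)) - 13/(495*(x + 2)) + 43/(1170*(x - 7)) - 65/(2244*(x - 9))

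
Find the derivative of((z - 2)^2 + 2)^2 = 4*z^3 - 24*z^2 + 56*z - 48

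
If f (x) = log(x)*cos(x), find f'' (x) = -(x^2*log(x)*cos(x) + 2*x*sin(x) + cos(x))/x^2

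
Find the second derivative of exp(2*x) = 4*exp(2*x)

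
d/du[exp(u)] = exp(u)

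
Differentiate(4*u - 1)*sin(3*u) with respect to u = 12*u*cos(3*u) + 4*sin(3*u) - 3*cos(3*u)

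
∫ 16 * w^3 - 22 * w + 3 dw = 4*w^4 - 11*w^2 + 3*w + C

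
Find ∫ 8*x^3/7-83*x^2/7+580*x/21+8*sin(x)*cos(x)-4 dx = -(-2*x^2 + 9*x + 6)*(3*x^2 - 28*x + 28)/21 + 4*sin(x)^2 + C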